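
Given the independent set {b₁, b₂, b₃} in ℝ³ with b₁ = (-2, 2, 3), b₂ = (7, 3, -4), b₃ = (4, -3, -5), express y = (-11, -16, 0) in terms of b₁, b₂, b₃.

Since b₁, b₂, b₃ are independent, the coefficients expressing y are uniquely determined by a linear system.
The system has the unique solution (c₁, c₂, c₃) = (1, -3, 3).

y = b₁ - 3b₂ + 3b₃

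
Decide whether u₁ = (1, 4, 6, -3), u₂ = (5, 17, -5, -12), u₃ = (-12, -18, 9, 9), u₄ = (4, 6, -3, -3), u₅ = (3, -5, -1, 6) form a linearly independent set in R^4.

linearly dependent

There are 5 vectors in a 4-dimensional space, so they cannot be linearly independent.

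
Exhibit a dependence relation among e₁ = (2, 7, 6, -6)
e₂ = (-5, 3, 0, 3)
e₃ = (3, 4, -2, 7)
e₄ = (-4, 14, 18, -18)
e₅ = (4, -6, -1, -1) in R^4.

3e₁ + 3e₂ - e₃ - e₄ + 2e₅ = 0

Write the vectors as columns of a matrix and find a nonzero vector in its null space.
One solution (up to scaling) is (3, 3, -1, -1, 2).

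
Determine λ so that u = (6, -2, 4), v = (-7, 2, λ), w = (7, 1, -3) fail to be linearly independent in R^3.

The vectors are dependent exactly when the determinant of the matrix with rows u, v, w vanishes.
The determinant works out to -20*λ - 78.
Solving -20*λ - 78 = 0 yields λ = -39/10.

λ = -39/10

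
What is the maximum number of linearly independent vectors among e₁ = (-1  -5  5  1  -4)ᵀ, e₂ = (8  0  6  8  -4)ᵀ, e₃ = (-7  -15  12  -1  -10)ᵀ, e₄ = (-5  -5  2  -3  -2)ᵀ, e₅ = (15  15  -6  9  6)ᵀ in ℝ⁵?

2

Form the matrix with e₁, e₂, e₃, e₄, e₅ as columns and reduce.
Reduction leaves 2 leading entries, giving rank 2.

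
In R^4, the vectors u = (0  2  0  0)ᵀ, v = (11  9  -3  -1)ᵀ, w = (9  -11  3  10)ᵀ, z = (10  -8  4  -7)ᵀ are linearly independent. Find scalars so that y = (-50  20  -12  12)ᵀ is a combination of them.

y = -3u - v - w - 3z

Write y = α₁u + … + α₄z and equate components.
Row-reducing the augmented matrix gives the unique coefficients (α₁, …, α₄) = (-3, -1, -1, -3).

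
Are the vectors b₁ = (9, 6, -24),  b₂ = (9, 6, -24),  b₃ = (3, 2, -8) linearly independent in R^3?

linearly dependent

One vector is a scalar multiple of another, so the set is dependent.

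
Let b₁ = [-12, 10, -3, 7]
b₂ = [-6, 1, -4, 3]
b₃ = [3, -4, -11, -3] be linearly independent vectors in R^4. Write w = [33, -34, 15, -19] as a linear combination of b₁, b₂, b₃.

w = -4b₁ + 2b₂ - b₃

Write w = a₁b₁ + … + a₃b₃ and equate components.
Row-reducing the augmented matrix gives the unique coefficients (a₁, a₂, a₃) = (-4, 2, -1).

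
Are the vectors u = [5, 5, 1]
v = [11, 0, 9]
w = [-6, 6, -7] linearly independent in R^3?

Form the 3×3 matrix with these as columns; its determinant is -89.
A nonzero determinant means the columns are linearly independent.

linearly independent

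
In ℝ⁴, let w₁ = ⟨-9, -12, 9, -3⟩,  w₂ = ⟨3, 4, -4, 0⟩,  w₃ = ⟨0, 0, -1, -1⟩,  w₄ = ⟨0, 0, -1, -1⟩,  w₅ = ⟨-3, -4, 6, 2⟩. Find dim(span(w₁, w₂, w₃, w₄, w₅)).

dim = 2

Row-reduce the 5×4 matrix with these as rows.
The echelon form has 2 nonzero rows, so the rank is 2.
(With 5 elements in a 4-dimensional space the rank is at most 4.)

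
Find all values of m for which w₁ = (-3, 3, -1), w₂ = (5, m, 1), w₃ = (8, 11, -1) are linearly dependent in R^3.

m = -17/11

Place the vectors as rows of a 3×3 matrix; dependence ⇔ determinant zero.
Expanding, det = 11*m + 17.
Setting this to zero gives m = -17/11.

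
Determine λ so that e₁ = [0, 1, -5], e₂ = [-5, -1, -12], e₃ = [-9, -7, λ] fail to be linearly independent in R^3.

Place the vectors as rows of a 3×3 matrix; dependence ⇔ determinant zero.
The determinant works out to 5*λ - 22.
Setting this to zero gives λ = 22/5.

λ = 22/5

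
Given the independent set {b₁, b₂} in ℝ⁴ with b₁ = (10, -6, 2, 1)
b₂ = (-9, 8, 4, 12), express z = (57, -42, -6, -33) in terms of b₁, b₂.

z = 3b₁ - 3b₂

Write z = c₁b₁ + c₂b₂ and equate components.
Back-substitution yields (c₁, c₂) = (3, -3).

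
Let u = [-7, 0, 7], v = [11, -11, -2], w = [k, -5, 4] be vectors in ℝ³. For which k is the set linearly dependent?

k = 1/11

The set is linearly dependent precisely when det[u; v; w] = 0.
The determinant works out to 77*k - 7.
Setting this to zero gives k = 1/11.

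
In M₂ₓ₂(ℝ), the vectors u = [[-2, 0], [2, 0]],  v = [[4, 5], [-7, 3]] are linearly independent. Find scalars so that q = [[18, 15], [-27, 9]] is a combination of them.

Take coordinate vectors relative to {E₁₁, E₁₂, E₂₁, E₂₂}.
Write q = c₁u + c₂v and equate components.
The system has the unique solution (c₁, c₂) = (-3, 3).

q = -3u + 3v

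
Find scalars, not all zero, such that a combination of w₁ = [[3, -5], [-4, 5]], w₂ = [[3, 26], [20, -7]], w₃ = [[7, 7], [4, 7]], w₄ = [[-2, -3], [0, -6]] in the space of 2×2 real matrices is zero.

Pass to coordinate vectors relative to the basis {E₁₁, E₁₂, E₂₁, E₂₂}.
Solve the homogeneous system with w₁, w₂, w₃, w₄ as columns by row-reducing the coefficient matrix.
One solution (up to scaling) is (3, 1, -2, -1).

3w₁ + w₂ - 2w₃ - w₄ = 0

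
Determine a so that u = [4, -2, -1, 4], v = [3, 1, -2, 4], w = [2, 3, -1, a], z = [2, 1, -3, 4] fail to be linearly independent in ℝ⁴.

a = 12/5

The vectors are dependent exactly when the determinant of the matrix with rows u, v, w, z vanishes.
Expanding, det = 15*a - 36.
This vanishes exactly when a = 12/5.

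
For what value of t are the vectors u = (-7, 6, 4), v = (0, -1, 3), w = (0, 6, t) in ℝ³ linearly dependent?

t = -18

The vectors are dependent exactly when the determinant of the matrix with rows u, v, w vanishes.
The determinant works out to 7*t + 126.
This vanishes exactly when t = -18.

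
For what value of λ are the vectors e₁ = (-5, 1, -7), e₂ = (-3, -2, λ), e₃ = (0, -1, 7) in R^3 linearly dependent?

λ = 14

The vectors are dependent exactly when the determinant of the matrix with rows e₁, e₂, e₃ vanishes.
The determinant works out to 70 - 5*λ.
Solving 70 - 5*λ = 0 yields λ = 14.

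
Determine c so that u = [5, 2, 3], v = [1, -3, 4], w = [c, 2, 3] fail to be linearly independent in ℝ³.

Place the vectors as rows of a 3×3 matrix; dependence ⇔ determinant zero.
The determinant works out to 17*c - 85.
Solving 17*c - 85 = 0 yields c = 5.

c = 5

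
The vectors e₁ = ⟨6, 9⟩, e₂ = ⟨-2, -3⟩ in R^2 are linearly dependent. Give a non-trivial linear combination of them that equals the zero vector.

e₁ + 3e₂ = 0

Row-reduce the matrix with e₁, e₂ as columns; the null space gives the coefficients.
The free variable yields coefficients (1, 3) (any nonzero multiple also works).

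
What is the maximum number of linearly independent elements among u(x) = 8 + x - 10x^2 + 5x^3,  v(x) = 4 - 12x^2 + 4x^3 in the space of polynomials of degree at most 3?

Use coordinates relative to {1, x, …, x^3}.
Row-reduce the 2×4 matrix with these as rows.
Exactly 2 pivots survive; hence the rank is 2.

2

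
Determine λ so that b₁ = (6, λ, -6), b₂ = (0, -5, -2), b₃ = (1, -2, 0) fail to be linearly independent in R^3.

λ = -27

The vectors are dependent exactly when the determinant of the matrix with rows b₁, b₂, b₃ vanishes.
Cofactor expansion gives det = -2*λ - 54.
This vanishes exactly when λ = -27.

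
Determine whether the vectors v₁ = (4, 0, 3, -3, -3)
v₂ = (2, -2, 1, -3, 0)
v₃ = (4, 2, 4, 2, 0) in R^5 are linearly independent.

Row-reduce the matrix whose columns are v₁, v₂, v₃.
The reduction yields 3 nonzero rows, so the rank is 3.
Since rank = 3 (the number of vectors), the set is linearly independent.

linearly independent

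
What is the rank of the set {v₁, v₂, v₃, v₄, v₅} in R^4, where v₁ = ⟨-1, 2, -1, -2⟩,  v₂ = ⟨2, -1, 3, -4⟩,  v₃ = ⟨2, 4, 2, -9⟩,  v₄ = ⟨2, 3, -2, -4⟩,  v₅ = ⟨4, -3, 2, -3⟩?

Put the 4×5 matrix [v₁|v₂|v₃|v₄|v₅] into echelon form.
Reduction leaves 4 leading entries, giving rank 4.
(With 5 elements in a 4-dimensional space the rank is at most 4.)

rank 4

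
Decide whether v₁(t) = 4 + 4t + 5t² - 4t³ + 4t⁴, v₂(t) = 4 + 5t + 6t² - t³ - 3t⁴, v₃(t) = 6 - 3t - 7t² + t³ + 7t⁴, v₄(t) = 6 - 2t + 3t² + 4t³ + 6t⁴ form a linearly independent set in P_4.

linearly independent

Take coordinates with respect to the standard basis {1, t, …, t⁴}.
Place the vectors as rows of a 4×5 matrix and reduce to echelon form.
The reduction yields 4 nonzero rows, so the rank is 4.
Since rank = 4 (the number of vectors), the set is linearly independent.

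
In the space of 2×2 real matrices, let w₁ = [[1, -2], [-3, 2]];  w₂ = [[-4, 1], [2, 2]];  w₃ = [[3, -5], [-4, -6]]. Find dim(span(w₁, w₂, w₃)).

3

Pass to coordinate vectors with respect to the basis {E₁₁, E₁₂, E₂₁, E₂₂}.
Form the matrix with w₁, w₂, w₃ as columns and reduce.
Reduction leaves 3 leading entries, giving rank 3.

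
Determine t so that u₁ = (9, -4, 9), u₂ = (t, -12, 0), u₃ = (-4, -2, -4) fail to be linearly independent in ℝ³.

The vectors are dependent exactly when the determinant of the matrix with rows u₁, u₂, u₃ vanishes.
The determinant works out to -34*t.
Solving -34*t = 0 yields t = 0.

t = 0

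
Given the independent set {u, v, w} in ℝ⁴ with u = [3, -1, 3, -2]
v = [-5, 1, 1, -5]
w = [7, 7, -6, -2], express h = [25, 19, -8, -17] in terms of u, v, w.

h = 3u + v + 3w

Solve the system with u, v, w as columns and h as the right-hand side.
The system has the unique solution (α₁, α₂, α₃) = (3, 1, 3).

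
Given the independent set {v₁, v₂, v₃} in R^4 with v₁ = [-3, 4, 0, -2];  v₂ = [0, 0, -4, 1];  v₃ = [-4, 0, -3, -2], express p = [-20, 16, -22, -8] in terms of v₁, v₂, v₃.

p = 4v₁ + 4v₂ + 2v₃

Write p = α₁v₁ + … + α₃v₃ and equate components.
The system has the unique solution (α₁, α₂, α₃) = (4, 4, 2).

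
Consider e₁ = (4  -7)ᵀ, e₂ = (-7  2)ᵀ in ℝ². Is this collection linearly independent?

linearly independent

Place the vectors as rows of a 2×2 matrix and reduce to echelon form.
The reduction yields 2 nonzero rows, so the rank is 2.
Since rank = 2 (the number of vectors), the set is linearly independent.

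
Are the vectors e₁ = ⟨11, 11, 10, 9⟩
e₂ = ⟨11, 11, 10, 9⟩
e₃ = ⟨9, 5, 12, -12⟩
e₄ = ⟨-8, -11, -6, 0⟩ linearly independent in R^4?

Two of the vectors are equal, giving an immediate dependence.

linearly dependent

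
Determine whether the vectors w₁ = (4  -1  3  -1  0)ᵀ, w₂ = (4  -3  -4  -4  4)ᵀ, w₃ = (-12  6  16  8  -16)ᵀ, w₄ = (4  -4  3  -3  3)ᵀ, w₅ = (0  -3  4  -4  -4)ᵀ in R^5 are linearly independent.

Row-reduce the matrix whose columns are w₁, w₂, w₃, w₄, w₅.
The reduction yields 4 nonzero rows, so the rank is 4.
Since rank 4 < 5, the set is linearly dependent.

linearly dependent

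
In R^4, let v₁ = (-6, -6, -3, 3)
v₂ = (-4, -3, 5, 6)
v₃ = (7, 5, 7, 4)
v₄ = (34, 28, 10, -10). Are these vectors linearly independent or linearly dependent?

The matrix [v₁|v₂|v₃|v₄] has determinant 0.
A zero determinant means the columns are linearly dependent.
Indeed 2v₁ + 2v₂ - 2v₃ + v₄ = 0.

linearly dependent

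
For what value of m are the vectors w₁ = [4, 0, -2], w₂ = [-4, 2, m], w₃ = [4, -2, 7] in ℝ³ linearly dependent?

m = -7

Dependence holds iff the 3×3 matrix [w₁ w₂ w₃] is singular.
Expanding, det = 8*m + 56.
Setting this to zero gives m = -7.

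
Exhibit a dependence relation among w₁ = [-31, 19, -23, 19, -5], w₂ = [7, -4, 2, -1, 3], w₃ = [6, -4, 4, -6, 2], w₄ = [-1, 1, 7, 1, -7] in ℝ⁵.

Write the vectors as columns of a matrix and find a nonzero vector in its null space.
A generator of the null space is (1, 2, 3, 1).

w₁ + 2w₂ + 3w₃ + w₄ = 0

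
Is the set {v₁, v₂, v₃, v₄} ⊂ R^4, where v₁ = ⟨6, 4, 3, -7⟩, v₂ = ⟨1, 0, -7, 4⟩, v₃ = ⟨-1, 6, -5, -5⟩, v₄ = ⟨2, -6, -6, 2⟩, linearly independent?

linearly independent

Form the 4×4 matrix with these as columns; its determinant is -2954.
A nonzero determinant means the columns are linearly independent.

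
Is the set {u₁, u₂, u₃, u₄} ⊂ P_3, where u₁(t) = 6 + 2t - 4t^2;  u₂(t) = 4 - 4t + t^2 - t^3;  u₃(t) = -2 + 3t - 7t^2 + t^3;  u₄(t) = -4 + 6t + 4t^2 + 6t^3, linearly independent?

Take coordinates with respect to the standard basis {1, t, …, t^3}.
Row-reduce the matrix whose columns are u₁, u₂, u₃, u₄.
The reduction yields 4 nonzero rows, so the rank is 4.
Since rank = 4 (the number of vectors), the set is linearly independent.

linearly independent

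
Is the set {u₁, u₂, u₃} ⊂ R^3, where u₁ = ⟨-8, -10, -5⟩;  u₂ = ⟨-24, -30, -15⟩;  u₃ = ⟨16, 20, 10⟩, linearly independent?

linearly dependent

Form the 3×3 matrix with these as columns; its determinant is 0.
A zero determinant means the columns are linearly dependent.
Indeed 3u₁ - u₂ = 0.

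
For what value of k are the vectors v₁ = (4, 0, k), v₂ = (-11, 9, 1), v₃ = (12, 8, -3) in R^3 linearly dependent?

k = -5/7

Place the vectors as rows of a 3×3 matrix; dependence ⇔ determinant zero.
Expanding, det = -196*k - 140.
Setting this to zero gives k = -5/7.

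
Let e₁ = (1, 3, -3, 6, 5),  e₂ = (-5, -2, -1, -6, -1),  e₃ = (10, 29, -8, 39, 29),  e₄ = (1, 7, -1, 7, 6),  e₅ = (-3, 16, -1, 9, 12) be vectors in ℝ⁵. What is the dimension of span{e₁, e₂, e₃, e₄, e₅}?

3

Form the matrix with e₁, e₂, e₃, e₄, e₅ as columns and reduce.
Reduction leaves 3 leading entries, giving rank 3.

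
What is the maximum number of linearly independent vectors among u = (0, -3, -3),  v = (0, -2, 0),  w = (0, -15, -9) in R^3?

2

Form the matrix with u, v, w as columns and reduce.
Reduction leaves 2 leading entries, giving rank 2.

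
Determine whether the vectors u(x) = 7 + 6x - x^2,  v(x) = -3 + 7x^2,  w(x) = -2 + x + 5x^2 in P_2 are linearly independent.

Take coordinates with respect to the standard basis {1, x, x^2}.
Row-reduce the matrix whose columns are u, v, w.
The reduction yields 3 nonzero rows, so the rank is 3.
Since rank = 3 (the number of vectors), the set is linearly independent.

linearly independent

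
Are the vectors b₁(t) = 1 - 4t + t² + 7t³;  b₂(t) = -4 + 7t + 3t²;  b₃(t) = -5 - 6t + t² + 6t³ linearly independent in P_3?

Write each element as a coordinate vector in ℝ⁴ using {1, t, …, t³}.
Row-reduce the matrix whose columns are b₁, b₂, b₃.
The reduction yields 3 nonzero rows, so the rank is 3.
Since rank = 3 (the number of vectors), the set is linearly independent.

linearly independent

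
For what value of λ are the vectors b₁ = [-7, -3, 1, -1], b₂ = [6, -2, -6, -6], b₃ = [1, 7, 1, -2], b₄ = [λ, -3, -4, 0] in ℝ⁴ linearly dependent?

λ = 57/7

The set is linearly dependent precisely when det[b₁; b₂; b₃; b₄] = 0.
Expanding, det = 140*λ - 1140.
Solving 140*λ - 1140 = 0 yields λ = 57/7.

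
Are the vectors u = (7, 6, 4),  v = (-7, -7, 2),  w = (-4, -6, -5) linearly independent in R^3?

Form the 3×3 matrix with these as columns; its determinant is 127.
A nonzero determinant means the columns are linearly independent.

linearly independent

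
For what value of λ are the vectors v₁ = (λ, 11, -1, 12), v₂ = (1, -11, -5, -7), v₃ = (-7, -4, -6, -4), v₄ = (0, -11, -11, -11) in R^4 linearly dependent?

λ = -47

Dependence holds iff the 4×4 matrix [v₁ v₂ v₃ v₄] is singular.
Expanding, det = -88*λ - 4136.
This vanishes exactly when λ = -47.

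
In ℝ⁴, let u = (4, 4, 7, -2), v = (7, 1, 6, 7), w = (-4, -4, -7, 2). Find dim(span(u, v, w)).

Put the 4×3 matrix [u|v|w] into echelon form.
Reduction leaves 2 leading entries, giving rank 2.

dim = 2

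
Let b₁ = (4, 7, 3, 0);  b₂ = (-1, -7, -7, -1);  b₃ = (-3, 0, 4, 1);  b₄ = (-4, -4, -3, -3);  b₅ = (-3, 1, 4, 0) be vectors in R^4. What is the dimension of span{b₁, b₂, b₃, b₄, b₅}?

dim = 3

Put the 4×5 matrix [b₁|b₂|b₃|b₄|b₅] into echelon form.
There are 3 pivot columns, so rank = 3.
(With 5 elements in a 4-dimensional space the rank is at most 4.)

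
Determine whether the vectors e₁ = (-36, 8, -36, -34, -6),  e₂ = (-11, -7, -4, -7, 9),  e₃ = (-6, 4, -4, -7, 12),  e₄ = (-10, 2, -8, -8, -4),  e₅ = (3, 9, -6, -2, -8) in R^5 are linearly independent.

Form the 5×5 matrix with these as columns; its determinant is 0.
A zero determinant means the columns are linearly dependent.
Indeed e₁ - 2e₂ - 2e₄ - 2e₅ = 0.

linearly dependent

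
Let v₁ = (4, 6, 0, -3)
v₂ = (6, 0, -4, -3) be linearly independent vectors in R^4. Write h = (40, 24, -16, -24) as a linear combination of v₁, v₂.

h = 4v₁ + 4v₂

Since v₁, v₂ are independent, the coefficients expressing h are uniquely determined by a linear system.
Row-reducing the augmented matrix gives the unique coefficients (a₁, a₂) = (4, 4).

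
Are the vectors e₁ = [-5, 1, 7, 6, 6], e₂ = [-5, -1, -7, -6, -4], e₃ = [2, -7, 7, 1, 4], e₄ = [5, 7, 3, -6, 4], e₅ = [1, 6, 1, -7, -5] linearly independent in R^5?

The matrix [e₁|e₂|e₃|e₄|e₅] has determinant 57520.
A nonzero determinant means the columns are linearly independent.

linearly independent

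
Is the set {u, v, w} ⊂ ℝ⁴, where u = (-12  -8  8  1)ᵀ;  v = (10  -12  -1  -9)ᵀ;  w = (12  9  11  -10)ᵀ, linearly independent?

Row-reduce the matrix whose columns are u, v, w.
The reduction yields 3 nonzero rows, so the rank is 3.
Since rank = 3 (the number of vectors), the set is linearly independent.

linearly independent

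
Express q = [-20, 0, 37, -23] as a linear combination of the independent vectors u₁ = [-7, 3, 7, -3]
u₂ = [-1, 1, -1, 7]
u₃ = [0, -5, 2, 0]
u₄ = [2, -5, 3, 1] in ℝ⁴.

Set up the augmented matrix [u₁ | u₂ | u₃ | u₄ | q] and row-reduce.
The system has the unique solution (c₁, …, c₄) = (4, -2, -1, 3).

q = 4u₁ - 2u₂ - u₃ + 3u₄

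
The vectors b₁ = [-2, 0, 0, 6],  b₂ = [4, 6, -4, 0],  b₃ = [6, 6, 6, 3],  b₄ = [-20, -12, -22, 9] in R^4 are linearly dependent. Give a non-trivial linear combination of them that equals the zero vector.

Solve the homogeneous system with b₁, b₂, b₃, b₄ as columns by row-reducing the coefficient matrix.
One solution (up to scaling) is (3, 1, -3, -1).

3b₁ + b₂ - 3b₃ - b₄ = 0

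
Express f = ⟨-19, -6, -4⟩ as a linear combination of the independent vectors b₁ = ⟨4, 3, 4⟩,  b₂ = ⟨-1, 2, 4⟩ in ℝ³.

f = -4b₁ + 3b₂

Solve the system with b₁, b₂ as columns and f as the right-hand side.
Row-reducing the augmented matrix gives the unique coefficients (α₁, α₂) = (-4, 3).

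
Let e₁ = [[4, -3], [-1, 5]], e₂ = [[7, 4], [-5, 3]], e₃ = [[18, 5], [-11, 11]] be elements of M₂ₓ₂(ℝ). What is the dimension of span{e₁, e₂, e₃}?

Represent each element by its coordinate vector in ℝ⁴.
Put the 4×3 matrix [e₁|e₂|e₃] into echelon form.
There are 2 pivot columns, so rank = 2.

2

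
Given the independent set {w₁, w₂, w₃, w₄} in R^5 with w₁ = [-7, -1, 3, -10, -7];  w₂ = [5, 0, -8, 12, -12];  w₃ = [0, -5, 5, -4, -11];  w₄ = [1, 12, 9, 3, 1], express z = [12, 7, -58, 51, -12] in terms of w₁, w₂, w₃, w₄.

z = w₁ + 4w₂ - 4w₃ - w₄

Set up the augmented matrix [w₁ | w₂ | w₃ | w₄ | z] and row-reduce.
The system has the unique solution (α₁, …, α₄) = (1, 4, -4, -1).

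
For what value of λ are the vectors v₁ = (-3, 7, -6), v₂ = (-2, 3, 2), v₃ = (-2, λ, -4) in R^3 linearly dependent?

λ = 14/3

Place the vectors as rows of a 3×3 matrix; dependence ⇔ determinant zero.
Cofactor expansion gives det = 18*λ - 84.
Setting this to zero gives λ = 14/3.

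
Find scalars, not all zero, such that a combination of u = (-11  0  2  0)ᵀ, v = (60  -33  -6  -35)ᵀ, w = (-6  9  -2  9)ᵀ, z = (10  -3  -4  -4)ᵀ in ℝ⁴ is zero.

2u + v + 3w - 2z = 0

Solve the homogeneous system with u, v, w, z as columns by row-reducing the coefficient matrix.
The free variable yields coefficients (2, 1, 3, -2) (any nonzero multiple also works).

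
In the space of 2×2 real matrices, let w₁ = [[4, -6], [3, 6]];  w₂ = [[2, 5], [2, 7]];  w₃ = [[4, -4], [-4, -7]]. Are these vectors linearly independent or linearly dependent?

Write each element as a coordinate vector in ℝ⁴ using {E₁₁, E₁₂, E₂₁, E₂₂}.
Row-reduce the matrix whose columns are w₁, w₂, w₃.
The reduction yields 3 nonzero rows, so the rank is 3.
Since rank = 3 (the number of vectors), the set is linearly independent.

linearly independent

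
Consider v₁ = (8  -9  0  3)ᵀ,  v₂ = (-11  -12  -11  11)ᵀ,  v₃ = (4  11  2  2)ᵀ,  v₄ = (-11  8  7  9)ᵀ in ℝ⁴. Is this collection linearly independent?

linearly independent

Form the 4×4 matrix with these as columns; its determinant is 27846.
A nonzero determinant means the columns are linearly independent.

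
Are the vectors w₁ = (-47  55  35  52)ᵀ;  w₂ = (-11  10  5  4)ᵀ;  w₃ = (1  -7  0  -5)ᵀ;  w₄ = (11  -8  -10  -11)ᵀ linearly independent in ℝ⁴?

linearly dependent

The matrix [w₁|w₂|w₃|w₄] has determinant 0.
A zero determinant means the columns are linearly dependent.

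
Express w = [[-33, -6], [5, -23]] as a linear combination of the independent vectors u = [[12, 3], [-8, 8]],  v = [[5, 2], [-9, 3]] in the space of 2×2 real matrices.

w = -4u + 3v

Work in coordinates with respect to the standard basis {E₁₁, E₁₂, E₂₁, E₂₂}.
Set up the augmented matrix [u | v | w] and row-reduce.
Back-substitution yields (c₁, c₂) = (-4, 3).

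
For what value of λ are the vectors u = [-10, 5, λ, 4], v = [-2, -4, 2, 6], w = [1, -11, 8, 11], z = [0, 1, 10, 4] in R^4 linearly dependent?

λ = -59/11

The set is linearly dependent precisely when det[u; v; w; z] = 0.
Expanding, det = 132*λ + 708.
Solving 132*λ + 708 = 0 yields λ = -59/11.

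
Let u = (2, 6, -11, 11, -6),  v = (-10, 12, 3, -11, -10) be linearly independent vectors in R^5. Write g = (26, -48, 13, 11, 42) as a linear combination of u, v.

Set up the augmented matrix [u | v | g] and row-reduce.
Row-reducing the augmented matrix gives the unique coefficients (c₁, c₂) = (-2, -3).

g = -2u - 3v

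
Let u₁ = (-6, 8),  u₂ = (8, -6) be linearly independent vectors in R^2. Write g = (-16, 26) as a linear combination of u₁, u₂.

g = 4u₁ + u₂

Write g = c₁u₁ + c₂u₂ and equate components.
Back-substitution yields (c₁, c₂) = (4, 1).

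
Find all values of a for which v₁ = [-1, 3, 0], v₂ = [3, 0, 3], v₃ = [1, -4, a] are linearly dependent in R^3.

a = -1/3

Dependence holds iff the 3×3 matrix [v₁ v₂ v₃] is singular.
Cofactor expansion gives det = -9*a - 3.
Setting this to zero gives a = -1/3.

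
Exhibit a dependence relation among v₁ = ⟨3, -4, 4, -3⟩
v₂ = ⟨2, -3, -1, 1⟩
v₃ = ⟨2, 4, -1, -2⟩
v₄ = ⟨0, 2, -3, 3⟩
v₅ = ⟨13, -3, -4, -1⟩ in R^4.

Row-reduce the matrix with v₁, v₂, v₃, v₄, v₅ as columns; the null space gives the coefficients.
One solution (up to scaling) is (1, 3, 2, 1, -1).

v₁ + 3v₂ + 2v₃ + v₄ - v₅ = 0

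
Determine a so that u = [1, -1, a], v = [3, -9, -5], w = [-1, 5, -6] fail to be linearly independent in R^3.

Place the vectors as rows of a 3×3 matrix; dependence ⇔ determinant zero.
The determinant works out to 6*a + 56.
Setting this to zero gives a = -28/3.

a = -28/3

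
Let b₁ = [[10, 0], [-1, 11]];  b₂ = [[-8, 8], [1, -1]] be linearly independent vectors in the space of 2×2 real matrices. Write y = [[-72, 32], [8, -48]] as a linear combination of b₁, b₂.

y = -4b₁ + 4b₂

Identify each element with its coordinate vector in ℝ⁴ via {E₁₁, E₁₂, E₂₁, E₂₂}.
Solve the system with b₁, b₂ as columns and y as the right-hand side.
The system has the unique solution (a₁, a₂) = (-4, 4).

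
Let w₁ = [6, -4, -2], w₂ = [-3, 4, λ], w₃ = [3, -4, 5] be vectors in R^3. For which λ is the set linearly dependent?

λ = -5

Place the vectors as rows of a 3×3 matrix; dependence ⇔ determinant zero.
The determinant works out to 12*λ + 60.
Solving 12*λ + 60 = 0 yields λ = -5.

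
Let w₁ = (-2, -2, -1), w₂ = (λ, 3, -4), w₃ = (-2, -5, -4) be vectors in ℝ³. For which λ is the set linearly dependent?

λ = 14

Dependence holds iff the 3×3 matrix [w₁ w₂ w₃] is singular.
Expanding, det = 42 - 3*λ.
Solving 42 - 3*λ = 0 yields λ = 14.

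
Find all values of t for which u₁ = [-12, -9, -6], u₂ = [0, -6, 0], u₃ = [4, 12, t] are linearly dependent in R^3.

t = 2

Place the vectors as rows of a 3×3 matrix; dependence ⇔ determinant zero.
The determinant works out to 72*t - 144.
Solving 72*t - 144 = 0 yields t = 2.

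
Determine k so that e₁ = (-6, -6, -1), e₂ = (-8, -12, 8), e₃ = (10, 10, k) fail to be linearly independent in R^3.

k = 5/3

The vectors are dependent exactly when the determinant of the matrix with rows e₁, e₂, e₃ vanishes.
The determinant works out to 24*k - 40.
Solving 24*k - 40 = 0 yields k = 5/3.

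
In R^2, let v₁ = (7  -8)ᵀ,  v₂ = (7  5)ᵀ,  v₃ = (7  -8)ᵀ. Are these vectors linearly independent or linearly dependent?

There are 3 vectors in a 2-dimensional space, so they cannot be linearly independent.

linearly dependent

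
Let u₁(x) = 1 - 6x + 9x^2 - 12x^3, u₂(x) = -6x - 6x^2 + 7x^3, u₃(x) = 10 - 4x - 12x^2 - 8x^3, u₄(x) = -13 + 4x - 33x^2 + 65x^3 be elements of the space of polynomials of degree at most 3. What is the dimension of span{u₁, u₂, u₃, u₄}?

Use coordinates relative to {1, x, …, x^3}.
Form the matrix with u₁, u₂, u₃, u₄ as columns and reduce.
There are 3 pivot columns, so rank = 3.

3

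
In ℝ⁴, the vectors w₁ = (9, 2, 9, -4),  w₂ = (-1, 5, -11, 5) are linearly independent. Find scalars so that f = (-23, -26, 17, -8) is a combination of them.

Write f = a₁w₁ + a₂w₂ and equate components.
The system has the unique solution (a₁, a₂) = (-3, -4).

f = -3w₁ - 4w₂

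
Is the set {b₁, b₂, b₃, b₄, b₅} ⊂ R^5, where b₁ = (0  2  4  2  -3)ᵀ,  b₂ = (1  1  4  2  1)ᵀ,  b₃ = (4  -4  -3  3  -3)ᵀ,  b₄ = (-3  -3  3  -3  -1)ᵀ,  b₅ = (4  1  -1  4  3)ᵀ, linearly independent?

linearly independent

Form the 5×5 matrix with these as columns; its determinant is 234.
A nonzero determinant means the columns are linearly independent.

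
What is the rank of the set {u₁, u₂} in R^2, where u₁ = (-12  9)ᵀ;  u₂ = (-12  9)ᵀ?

rank 1

Form the matrix with u₁, u₂ as columns and reduce.
There is 1 pivot column, so rank = 1.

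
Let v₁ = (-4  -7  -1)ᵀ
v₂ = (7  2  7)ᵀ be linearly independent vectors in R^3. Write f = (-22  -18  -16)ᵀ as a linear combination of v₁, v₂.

f = 2v₁ - 2v₂

Set up the augmented matrix [v₁ | v₂ | f] and row-reduce.
The system has the unique solution (c₁, c₂) = (2, -2).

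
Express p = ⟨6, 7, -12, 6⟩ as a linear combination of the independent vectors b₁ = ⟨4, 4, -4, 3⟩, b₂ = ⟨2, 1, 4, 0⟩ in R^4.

Write p = c₁b₁ + c₂b₂ and equate components.
Row-reducing the augmented matrix gives the unique coefficients (c₁, c₂) = (2, -1).

p = 2b₁ - b₂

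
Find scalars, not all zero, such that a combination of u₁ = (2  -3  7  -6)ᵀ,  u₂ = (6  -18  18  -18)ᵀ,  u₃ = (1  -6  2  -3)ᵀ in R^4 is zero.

2u₁ - u₂ + 2u₃ = 0

Write the vectors as columns of a matrix and find a nonzero vector in its null space.
One solution (up to scaling) is (2, -1, 2).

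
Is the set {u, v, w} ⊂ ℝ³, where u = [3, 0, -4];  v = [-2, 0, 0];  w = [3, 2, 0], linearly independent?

linearly independent

Row-reduce the matrix whose columns are u, v, w.
The reduction yields 3 nonzero rows, so the rank is 3.
Since rank = 3 (the number of vectors), the set is linearly independent.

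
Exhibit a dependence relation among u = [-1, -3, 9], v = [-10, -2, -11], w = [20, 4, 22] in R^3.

Set up α₁u + … + α₃w = 0 and solve the homogeneous system.
The free variable yields coefficients (0, 2, 1) (any nonzero multiple also works).

2v + w = 0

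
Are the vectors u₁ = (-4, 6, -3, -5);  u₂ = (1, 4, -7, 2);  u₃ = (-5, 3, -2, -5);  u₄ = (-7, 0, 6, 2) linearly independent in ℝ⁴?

The matrix [u₁|u₂|u₃|u₄] has determinant 1085.
A nonzero determinant means the columns are linearly independent.

linearly independent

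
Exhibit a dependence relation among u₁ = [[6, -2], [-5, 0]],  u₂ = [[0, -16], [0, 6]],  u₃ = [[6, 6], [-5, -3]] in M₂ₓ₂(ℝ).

2u₁ - u₂ - 2u₃ = 0

Write each element as a vector in ℝ⁴ using {E₁₁, E₁₂, E₂₁, E₂₂}.
Set up α₁u₁ + … + α₃u₃ = 0 and solve the homogeneous system.
The free variable yields coefficients (2, -1, -2) (any nonzero multiple also works).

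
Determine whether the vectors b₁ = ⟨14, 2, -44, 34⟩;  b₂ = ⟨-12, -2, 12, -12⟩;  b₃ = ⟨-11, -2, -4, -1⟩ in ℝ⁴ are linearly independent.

linearly dependent

Place the vectors as rows of a 3×4 matrix and reduce to echelon form.
The reduction yields 2 nonzero rows, so the rank is 2.
Since rank 2 < 3, the set is linearly dependent.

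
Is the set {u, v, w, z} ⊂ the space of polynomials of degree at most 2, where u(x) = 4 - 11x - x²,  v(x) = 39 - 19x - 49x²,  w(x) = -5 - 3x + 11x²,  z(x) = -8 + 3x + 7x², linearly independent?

linearly dependent

Write each element as a coordinate vector in ℝ³ using {1, x, x²}.
There are 4 vectors in a 3-dimensional space, so they cannot be linearly independent.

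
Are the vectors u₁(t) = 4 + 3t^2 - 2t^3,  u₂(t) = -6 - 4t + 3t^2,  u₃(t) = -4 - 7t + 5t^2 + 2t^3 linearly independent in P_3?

Write each element as a coordinate vector in ℝ⁴ using {1, t, …, t^3}.
Place the vectors as rows of a 3×4 matrix and reduce to echelon form.
The reduction yields 3 nonzero rows, so the rank is 3.
Since rank = 3 (the number of vectors), the set is linearly independent.

linearly independent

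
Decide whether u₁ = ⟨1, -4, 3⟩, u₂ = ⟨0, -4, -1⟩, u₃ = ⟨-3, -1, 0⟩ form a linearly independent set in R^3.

Row-reduce the matrix whose columns are u₁, u₂, u₃.
The reduction yields 3 nonzero rows, so the rank is 3.
Since rank = 3 (the number of vectors), the set is linearly independent.

linearly independent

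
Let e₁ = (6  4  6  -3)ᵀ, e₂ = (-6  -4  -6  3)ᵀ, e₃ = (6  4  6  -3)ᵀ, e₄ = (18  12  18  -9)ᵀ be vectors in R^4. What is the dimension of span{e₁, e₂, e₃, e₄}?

Form the matrix with e₁, e₂, e₃, e₄ as columns and reduce.
There is 1 pivot column, so rank = 1.

1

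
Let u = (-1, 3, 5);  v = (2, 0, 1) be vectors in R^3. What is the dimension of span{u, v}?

Put the 3×2 matrix [u|v] into echelon form.
The echelon form has 2 nonzero rows, so the rank is 2.

2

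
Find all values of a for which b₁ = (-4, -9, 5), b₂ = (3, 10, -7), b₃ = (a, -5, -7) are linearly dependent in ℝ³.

The vectors are dependent exactly when the determinant of the matrix with rows b₁, b₂, b₃ vanishes.
The determinant works out to 13*a + 156.
This vanishes exactly when a = -12.

a = -12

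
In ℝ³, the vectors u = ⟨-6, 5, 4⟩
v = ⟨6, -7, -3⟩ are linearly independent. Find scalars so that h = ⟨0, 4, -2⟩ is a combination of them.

Set up the augmented matrix [u | v | h] and row-reduce.
Row-reducing the augmented matrix gives the unique coefficients (a₁, a₂) = (-2, -2).

h = -2u - 2v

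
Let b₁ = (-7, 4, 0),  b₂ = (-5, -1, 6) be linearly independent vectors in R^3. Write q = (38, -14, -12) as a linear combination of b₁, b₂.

q = -4b₁ - 2b₂

Set up the augmented matrix [b₁ | b₂ | q] and row-reduce.
Row-reducing the augmented matrix gives the unique coefficients (α₁, α₂) = (-4, -2).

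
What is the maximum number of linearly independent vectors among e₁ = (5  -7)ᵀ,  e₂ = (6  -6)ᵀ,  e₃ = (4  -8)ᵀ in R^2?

Form the matrix with e₁, e₂, e₃ as columns and reduce.
Reduction leaves 2 leading entries, giving rank 2.
(With 3 elements in a 2-dimensional space the rank is at most 2.)

2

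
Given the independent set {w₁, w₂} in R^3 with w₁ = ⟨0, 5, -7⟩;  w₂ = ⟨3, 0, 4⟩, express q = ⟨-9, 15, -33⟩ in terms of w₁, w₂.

q = 3w₁ - 3w₂

Solve the system with w₁, w₂ as columns and q as the right-hand side.
Row-reducing the augmented matrix gives the unique coefficients (α₁, α₂) = (3, -3).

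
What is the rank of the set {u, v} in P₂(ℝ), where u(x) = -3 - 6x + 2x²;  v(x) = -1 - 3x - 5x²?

Represent each element by its coordinate vector in ℝ³.
Row-reduce the 2×3 matrix with these as rows.
Reduction leaves 2 leading entries, giving rank 2.

2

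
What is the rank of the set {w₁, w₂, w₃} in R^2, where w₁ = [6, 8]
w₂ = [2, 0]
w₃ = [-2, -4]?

Form the matrix with w₁, w₂, w₃ as columns and reduce.
There are 2 pivot columns, so rank = 2.
(With 3 elements in a 2-dimensional space the rank is at most 2.)

2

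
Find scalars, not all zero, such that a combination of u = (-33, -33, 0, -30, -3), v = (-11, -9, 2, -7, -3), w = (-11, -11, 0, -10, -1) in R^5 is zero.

u - 3w = 0

Row-reduce the matrix with u, v, w as columns; the null space gives the coefficients.
A generator of the null space is (1, 0, -3).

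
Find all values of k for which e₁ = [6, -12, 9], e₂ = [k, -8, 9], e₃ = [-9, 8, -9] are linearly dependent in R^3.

Place the vectors as rows of a 3×3 matrix; dependence ⇔ determinant zero.
Expanding, det = 324 - 36*k.
Setting this to zero gives k = 9.

k = 9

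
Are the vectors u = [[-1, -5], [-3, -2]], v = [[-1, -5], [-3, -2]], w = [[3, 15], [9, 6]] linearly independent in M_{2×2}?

Write each element as a coordinate vector in ℝ⁴ using {E₁₁, E₁₂, E₂₁, E₂₂}.
Place the vectors as rows of a 3×4 matrix and reduce to echelon form.
The reduction yields 1 nonzero row, so the rank is 1.
Since rank 1 < 3, the set is linearly dependent.
Indeed u - v = 0.

linearly dependent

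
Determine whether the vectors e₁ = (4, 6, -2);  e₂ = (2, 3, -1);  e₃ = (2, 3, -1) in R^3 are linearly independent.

Form the 3×3 matrix with these as columns; its determinant is 0.
A zero determinant means the columns are linearly dependent.
Indeed e₁ - 2e₂ = 0.

linearly dependent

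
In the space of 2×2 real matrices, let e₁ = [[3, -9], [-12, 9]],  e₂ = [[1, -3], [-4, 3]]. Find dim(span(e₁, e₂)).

Represent each element by its coordinate vector in ℝ⁴.
Apply Gaussian elimination to the matrix whose rows are e₁, e₂.
Reduction leaves 1 leading entry, giving rank 1.

dim = 1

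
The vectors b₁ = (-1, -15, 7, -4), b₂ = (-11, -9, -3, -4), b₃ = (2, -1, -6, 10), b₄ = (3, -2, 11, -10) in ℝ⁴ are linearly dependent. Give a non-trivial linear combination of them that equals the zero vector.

b₁ - b₂ - 2b₃ - 2b₄ = 0

Solve the homogeneous system with b₁, b₂, b₃, b₄ as columns by row-reducing the coefficient matrix.
A generator of the null space is (1, -1, -2, -2).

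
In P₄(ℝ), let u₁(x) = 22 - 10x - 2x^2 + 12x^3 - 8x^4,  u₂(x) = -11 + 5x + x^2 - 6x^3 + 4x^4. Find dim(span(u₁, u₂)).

Use coordinates relative to {1, x, …, x^4}.
Apply Gaussian elimination to the matrix whose rows are u₁, u₂.
There is 1 pivot column, so rank = 1.

1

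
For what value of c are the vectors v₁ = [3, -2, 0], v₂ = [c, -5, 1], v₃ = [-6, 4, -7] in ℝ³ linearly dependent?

The vectors are dependent exactly when the determinant of the matrix with rows v₁, v₂, v₃ vanishes.
Cofactor expansion gives det = 105 - 14*c.
Setting this to zero gives c = 15/2.

c = 15/2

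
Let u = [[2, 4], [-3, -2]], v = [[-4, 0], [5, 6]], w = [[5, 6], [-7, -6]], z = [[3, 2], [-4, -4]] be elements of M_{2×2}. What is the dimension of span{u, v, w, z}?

dim = 2

Pass to coordinate vectors with respect to the basis {E₁₁, E₁₂, E₂₁, E₂₂}.
Apply Gaussian elimination to the matrix whose rows are u, v, w, z.
Exactly 2 pivots survive; hence the rank is 2.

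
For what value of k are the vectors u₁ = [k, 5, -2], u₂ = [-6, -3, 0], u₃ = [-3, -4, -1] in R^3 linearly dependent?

The set is linearly dependent precisely when det[u₁; u₂; u₃] = 0.
The determinant works out to 3*k - 60.
Solving 3*k - 60 = 0 yields k = 20.

k = 20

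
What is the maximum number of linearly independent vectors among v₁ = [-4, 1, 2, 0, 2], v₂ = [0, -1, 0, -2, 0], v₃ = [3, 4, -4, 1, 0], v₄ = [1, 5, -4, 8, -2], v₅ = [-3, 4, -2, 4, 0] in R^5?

4

Row-reduce the 5×5 matrix with these as rows.
There are 4 pivot columns, so rank = 4.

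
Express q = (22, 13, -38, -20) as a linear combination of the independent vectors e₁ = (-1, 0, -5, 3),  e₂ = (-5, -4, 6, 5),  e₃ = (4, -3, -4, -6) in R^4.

q = 2e₁ - 4e₂ + e₃

Set up the augmented matrix [e₁ | e₂ | e₃ | q] and row-reduce.
Back-substitution yields (c₁, c₂, c₃) = (2, -4, 1).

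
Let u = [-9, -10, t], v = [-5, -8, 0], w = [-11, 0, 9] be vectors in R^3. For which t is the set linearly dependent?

Place the vectors as rows of a 3×3 matrix; dependence ⇔ determinant zero.
Cofactor expansion gives det = 198 - 88*t.
This vanishes exactly when t = 9/4.

t = 9/4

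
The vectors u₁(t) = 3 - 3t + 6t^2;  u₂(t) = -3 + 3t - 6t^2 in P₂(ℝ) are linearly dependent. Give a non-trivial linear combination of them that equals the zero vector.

u₁ + u₂ = 0

Take coordinates with respect to {1, t, t^2}.
Row-reduce the matrix with u₁, u₂ as columns; the null space gives the coefficients.
The free variable yields coefficients (1, 1) (any nonzero multiple also works).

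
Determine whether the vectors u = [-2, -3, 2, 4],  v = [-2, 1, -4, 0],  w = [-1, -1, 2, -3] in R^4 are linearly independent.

Place the vectors as rows of a 3×4 matrix and reduce to echelon form.
The reduction yields 3 nonzero rows, so the rank is 3.
Since rank = 3 (the number of vectors), the set is linearly independent.

linearly independent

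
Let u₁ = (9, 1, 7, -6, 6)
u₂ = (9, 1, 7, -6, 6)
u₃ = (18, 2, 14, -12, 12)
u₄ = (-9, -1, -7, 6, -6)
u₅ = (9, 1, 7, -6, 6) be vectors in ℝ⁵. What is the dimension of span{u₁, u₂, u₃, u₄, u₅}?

dim = 1

Apply Gaussian elimination to the matrix whose rows are u₁, u₂, u₃, u₄, u₅.
The echelon form has 1 nonzero row, so the rank is 1.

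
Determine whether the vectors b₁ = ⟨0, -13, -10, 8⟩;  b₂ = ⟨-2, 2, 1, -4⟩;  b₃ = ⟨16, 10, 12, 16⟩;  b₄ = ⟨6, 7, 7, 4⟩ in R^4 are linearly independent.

The matrix [b₁|b₂|b₃|b₄] has determinant 0.
A zero determinant means the columns are linearly dependent.

linearly dependent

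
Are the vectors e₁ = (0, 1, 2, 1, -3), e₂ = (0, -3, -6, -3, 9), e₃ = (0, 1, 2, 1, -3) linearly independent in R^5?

linearly dependent

Two of the vectors are equal, giving an immediate dependence.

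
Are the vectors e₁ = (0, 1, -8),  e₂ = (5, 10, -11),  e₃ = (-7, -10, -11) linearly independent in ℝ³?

linearly independent

Place the vectors as rows of a 3×3 matrix and reduce to echelon form.
The reduction yields 3 nonzero rows, so the rank is 3.
Since rank = 3 (the number of vectors), the set is linearly independent.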